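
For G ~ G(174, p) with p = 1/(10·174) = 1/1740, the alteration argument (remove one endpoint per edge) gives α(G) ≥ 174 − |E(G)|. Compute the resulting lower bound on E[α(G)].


E[|E(G)|] = C(174, 2)·p = 15051 · (1/1740) = 173/20.
E[α(G)] ≥ n − E[|E(G)|] = 174 − 173/20 = 3307/20.
Numerically: ≈ 165.350.
(This is only a lower bound; the true E[α(G)] may be larger.)

E[α(G)] ≥ 3307/20 ≈ 165.350.


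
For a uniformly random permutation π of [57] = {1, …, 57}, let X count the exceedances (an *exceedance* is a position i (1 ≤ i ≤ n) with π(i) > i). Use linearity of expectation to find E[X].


Write X = Σ_{i=1}^{57} X_i, where X_i = 1_{π(i) > i}.
For each fixed i, π(i) is uniform over {1, …, 57} (marginal of a uniform permutation), so P[π(i) > i] = (n − i)/n. Summing: Σ_{i=1}^{57} (n − i)/n = (0 + 1 + … + 56)/57 = 57(57 − 1)/(2·57) = (57 − 1)/2.
Hence E[X] = Σ_{i=1}^{57} (57 − i)/57 = 28 ≈ 28.000.

E[X] = 28 = 28.000.


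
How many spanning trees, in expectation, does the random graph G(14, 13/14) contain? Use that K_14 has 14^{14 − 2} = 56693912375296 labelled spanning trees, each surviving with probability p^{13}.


K_14 has 14^{14 − 2} = 56693912375296 labelled spanning trees.
For each such spanning tree H, let X_H = 1 if all 13 edges of H are present in G. Then P[X_H = 1] = p^{13} = (13/14)^{13} = 302875106592253/793714773254144.
By linearity of expectation: E[X] = Σ_H E[X_H] = 56693912375296 · p^{13} = 56693912375296 · 302875106592253/793714773254144 = 302875106592253/14.
Numerically: E[X] ≈ 2.163e+13.

E[X] = 56693912375296 · (13/14)^{13} = 302875106592253/14 ≈ 2.163e+13.


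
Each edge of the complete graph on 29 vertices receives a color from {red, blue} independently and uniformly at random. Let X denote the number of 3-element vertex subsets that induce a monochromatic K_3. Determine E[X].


Let X = Σ_S X_S over the C(29, 3) = 3654 subsets S of size 3, where X_S = 1 if the K_3 on S is monochromatic.
For a fixed S, the K_3 on S has C(3, 2) = 3 edges. P[all 3 edges red] = (1/2)^3, and likewise for blue, so P[monochromatic] = 2·(1/2)^3 = 2^{1 − 3} = 1/4.
Summing: E[X] = C(29, 3) · 2^{1 − 3} = 3654 · 1/4 = 1827/2.
Numerically: E[X] ≈ 913.500000.

E[X] = C(29,3)·2^(1−C(3,2)) = 1827/2 ≈ 913.500000.


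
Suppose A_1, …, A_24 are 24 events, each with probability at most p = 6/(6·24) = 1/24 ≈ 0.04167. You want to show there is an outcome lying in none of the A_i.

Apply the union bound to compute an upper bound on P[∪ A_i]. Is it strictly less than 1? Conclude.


Union bound: P[∪_{i=1}^{24} A_i] ≤ Σ_i P[A_i] ≤ 24·p = 24·(1/24) = 1.
Numerically: 1 ≈ 1.00000.
Is 1 < 1? NO.
Since the bound 1 is ≥ 1, the union bound is uninformative here; it does NOT by itself certify existence.

24·p = 1 ≈ 1.00000; existence NOT certified by the union bound.


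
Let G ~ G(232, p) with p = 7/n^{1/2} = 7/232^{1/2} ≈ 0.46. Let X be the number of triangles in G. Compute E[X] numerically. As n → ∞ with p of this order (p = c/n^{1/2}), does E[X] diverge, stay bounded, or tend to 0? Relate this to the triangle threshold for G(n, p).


Number of potential triangles: C(232, 3) = 2054360.
Each occurs with probability p³ ≈ (0.46)³ ≈ 9.70649e-02.
By linearity: E[X] = C(232, 3)·p³ ≈ 2054360 · 9.70649e-02 ≈ 199406.216.
Since α = 1/2 < 1, p = c/n^{1/2} ≫ 1/n is above the triangle threshold p ~ 1/n. Asymptotically E[X] ~ (c³/6)·n^{3(1−α)} = (7³/6)·n^{1.5} → ∞; triangles are abundant w.h.p.

E[X] ≈ 199406.216; in regime p = Θ(1/n^{1/2}) E[X] diverges (above the triangle threshold p ~ 1/n).


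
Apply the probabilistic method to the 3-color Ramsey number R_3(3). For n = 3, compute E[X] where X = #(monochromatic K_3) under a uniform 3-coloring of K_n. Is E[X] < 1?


E[X] = C(3, 3) · 3^{1 − 3} = 1 · 3^{−2} = 1/9.
As a reduced fraction: E[X] = 1/9 ≈ 0.111.
Is E[X] < 1? YES.
Since E[X] < 1, there exists a 3-coloring of K_{3} with no monochromatic K_3; hence R_3(3) > 3.

E[X] = 1/9 ≈ 0.111; E[X] < 1, so R_3(3) > 3.


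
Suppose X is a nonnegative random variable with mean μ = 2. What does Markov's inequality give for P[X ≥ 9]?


μ = E[X] = 2, a = 9.
Markov: P[X ≥ 9] ≤ μ/a = (2)/9 = 2/9.
Numerically: ≈ 0.22222.
(Since a = 9 > μ = 2.00000, the bound 2/9 is < 1 and informative.)

P[X ≥ 9] ≤ 2/9 ≈ 0.22222.


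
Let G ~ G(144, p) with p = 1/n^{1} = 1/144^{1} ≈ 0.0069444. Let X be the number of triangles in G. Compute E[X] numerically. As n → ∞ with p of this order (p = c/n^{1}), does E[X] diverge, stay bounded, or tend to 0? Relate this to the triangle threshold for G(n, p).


Number of potential triangles: C(144, 3) = 487344.
Each occurs with probability p³ ≈ (0.0069444)³ ≈ 3.3489798e-07.
By linearity: E[X] = C(144, 3)·p³ ≈ 487344 · 3.3489798e-07 ≈ 0.16321.
Here α = 1, so p = 1/n is exactly at the triangle threshold p ~ 1/n. Asymptotically E[X] → c³/6 = 1³/6 = 1/6 ≈ 0.16667, a bounded constant. In this regime the triangle count is asymptotically Poisson(c³/6).

E[X] ≈ 0.16321; in regime p = Θ(1/n^{1}) E[X] stays bounded (at the triangle threshold p ~ 1/n).


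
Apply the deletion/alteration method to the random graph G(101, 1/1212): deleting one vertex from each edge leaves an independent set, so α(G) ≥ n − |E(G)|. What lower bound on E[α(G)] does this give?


E[|E(G)|] = C(101, 2)·p = 5050 · (1/1212) = 25/6.
E[α(G)] ≥ n − E[|E(G)|] = 101 − 25/6 = 581/6.
Numerically: ≈ 96.83333.
(This is only a lower bound; the true E[α(G)] may be larger.)

E[α(G)] ≥ 581/6 ≈ 96.83333.


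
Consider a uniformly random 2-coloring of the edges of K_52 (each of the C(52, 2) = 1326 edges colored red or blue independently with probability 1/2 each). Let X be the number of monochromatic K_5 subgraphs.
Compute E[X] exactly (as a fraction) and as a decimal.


Let X = Σ_S X_S over the C(52, 5) = 2598960 subsets S of size 5, where X_S = 1 if the K_5 on S is monochromatic.
For a fixed S, the K_5 on S has C(5, 2) = 10 edges. P[all 10 edges red] = (1/2)^10, and likewise for blue, so P[monochromatic] = 2·(1/2)^10 = 2^{1 − 10} = 1/512.
By linearity of expectation: E[X] = C(52, 5) · 2^{1 − 10} = 2598960 · 1/512 = 162435/32.
Numerically: E[X] ≈ 5076.09375.

E[X] = C(52,5)·2^(1−C(5,2)) = 162435/32 ≈ 5076.09375.


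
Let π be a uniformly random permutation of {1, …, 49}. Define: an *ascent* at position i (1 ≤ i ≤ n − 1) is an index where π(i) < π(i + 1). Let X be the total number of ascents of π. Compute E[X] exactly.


Write X = Σ X_I over i = 1, …, 48, with X_I the indicator of one ascent.
There are 48 indicators.
For each fixed i, the pair (π(i), π(i+1)) is a uniformly random ordered pair of distinct values from {1, …, 49}; by symmetry P[π(i) < π(i+1)] = 1/2.
By linearity: E[X] = 48 · (1/2) = (49 − 1) · (1/2) = 24 ≈ 24.000000.

E[X] = 24 = 24.000000.


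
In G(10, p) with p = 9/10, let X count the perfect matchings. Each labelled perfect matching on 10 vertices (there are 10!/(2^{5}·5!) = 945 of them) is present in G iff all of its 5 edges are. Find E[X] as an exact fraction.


K_10 has 10!/(2^{5}·5!) = 945 labelled perfect matchings.
For each such perfect matching H, let X_H = 1 if all 5 edges of H are present in G. Then P[X_H = 1] = p^{5} = (9/10)^{5} = 59049/100000.
By linearity: E[X] = Σ_H E[X_H] = 945 · p^{5} = 945 · 59049/100000 = 11160261/20000.
Numerically: E[X] ≈ 558.

E[X] = 945 · (9/10)^{5} = 11160261/20000 ≈ 558.


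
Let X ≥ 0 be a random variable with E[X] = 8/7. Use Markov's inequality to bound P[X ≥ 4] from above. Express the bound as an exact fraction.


μ = E[X] = 8/7, a = 4.
Markov: P[X ≥ 4] ≤ μ/a = (8/7)/4 = 2/7.
Numerically: ≈ 0.285714.
(Since a = 4 > μ = 1.142857, the bound 2/7 is < 1 and informative.)

P[X ≥ 4] ≤ 2/7 ≈ 0.285714.


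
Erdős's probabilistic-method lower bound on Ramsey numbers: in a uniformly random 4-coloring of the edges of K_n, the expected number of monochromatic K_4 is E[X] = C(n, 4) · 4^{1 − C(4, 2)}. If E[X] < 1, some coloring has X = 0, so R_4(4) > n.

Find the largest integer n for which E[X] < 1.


We need C(n, 4) · 4^{1 − 6} < 1, i.e. C(n, 4) < 4^{6 − 1} = 1024.
Check values of n near the boundary:
  n = 8: C(8, 4) = 70; 70 < 1024? YES
  n = 9: C(9, 4) = 126; 126 < 1024? YES
  n = 10: C(10, 4) = 210; 210 < 1024? YES
  n = 11: C(11, 4) = 330; 330 < 1024? YES
  n = 12: C(12, 4) = 495; 495 < 1024? YES
  n = 13: C(13, 4) = 715; 715 < 1024? YES
  n = 14: C(14, 4) = 1001; 1001 < 1024? YES
  n = 15: C(15, 4) = 1365; 1365 < 1024? NO
The largest n with C(n, 4) < 1024 is n = 14 (where E[X] = 1001/1024 ≈ 0.977539). Hence R_4(4) > 14, i.e. R_4(4) ≥ 15.

Largest n = 14; hence R_4(4) > 14.


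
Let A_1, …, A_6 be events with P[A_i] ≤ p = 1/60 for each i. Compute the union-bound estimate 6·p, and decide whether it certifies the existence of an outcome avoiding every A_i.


Union bound: P[∪_{i=1}^{6} A_i] ≤ Σ_i P[A_i] ≤ 6·p = 6·(1/60) = 1/10.
Numerically: 1/10 ≈ 0.100000.
Is 1/10 < 1? YES.
Since P[∪ A_i] ≤ 1/10 < 1, the complement has P[∩ A_i^c] ≥ 1 − 1/10 = 9/10 > 0, so some outcome avoids every A_i.

6·p = 1/10 ≈ 0.100000; existence CERTIFIED by the union bound.


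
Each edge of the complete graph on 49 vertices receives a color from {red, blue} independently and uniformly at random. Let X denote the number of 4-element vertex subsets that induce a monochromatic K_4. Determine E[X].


Let X = Σ_S X_S over the C(49, 4) = 211876 subsets S of size 4, where X_S = 1 if the K_4 on S is monochromatic.
For a fixed S, the K_4 on S has C(4, 2) = 6 edges. P[all 6 edges red] = (1/2)^6, and likewise for blue, so P[monochromatic] = 2·(1/2)^6 = 2^{1 − 6} = 1/32.
By linearity of expectation: E[X] = C(49, 4) · 2^{1 − 6} = 211876 · 1/32 = 52969/8.
Numerically: E[X] ≈ 6621.1250.

E[X] = C(49,4)·2^(1−C(4,2)) = 52969/8 ≈ 6621.1250.


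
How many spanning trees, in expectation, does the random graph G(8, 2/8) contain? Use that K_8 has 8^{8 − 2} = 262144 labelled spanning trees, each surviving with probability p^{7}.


K_8 has 8^{8 − 2} = 262144 labelled spanning trees.
For each such spanning tree H, let X_H = 1 if all 7 edges of H are present in G. Then P[X_H = 1] = p^{7} = (1/4)^{7} = 1/16384.
By linearity: E[X] = Σ_H E[X_H] = 262144 · p^{7} = 262144 · 1/16384 = 16.
Numerically: E[X] ≈ 16.

E[X] = 262144 · (1/4)^{7} = 16 ≈ 16.


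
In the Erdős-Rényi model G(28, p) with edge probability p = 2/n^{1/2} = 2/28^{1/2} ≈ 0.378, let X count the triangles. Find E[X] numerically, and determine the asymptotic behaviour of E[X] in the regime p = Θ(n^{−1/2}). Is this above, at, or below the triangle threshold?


Number of potential triangles: C(28, 3) = 3276.
Each occurs with probability p³ ≈ (0.378)³ ≈ 5.39949e-02.
By linearity: E[X] = C(28, 3)·p³ ≈ 3276 · 5.39949e-02 ≈ 176.887.
Since α = 1/2 < 1, p = c/n^{1/2} ≫ 1/n is above the triangle threshold p ~ 1/n. Asymptotically E[X] ~ (c³/6)·n^{3(1−α)} = (2³/6)·n^{1.5} → ∞; triangles are abundant w.h.p.

E[X] ≈ 176.887; in regime p = Θ(1/n^{1/2}) E[X] diverges (above the triangle threshold p ~ 1/n).


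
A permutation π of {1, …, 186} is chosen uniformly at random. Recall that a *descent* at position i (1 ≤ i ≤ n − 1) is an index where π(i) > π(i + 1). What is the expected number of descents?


Write X = Σ X_I over i = 1, …, 185, with X_I the indicator of one descent.
There are 185 indicators.
For each fixed i, the pair (π(i), π(i+1)) is a uniformly random ordered pair of distinct values from {1, …, 186}; by symmetry P[π(i) > π(i+1)] = 1/2.
By linearity: E[X] = 185 · (1/2) = (186 − 1) · (1/2) = 185/2 ≈ 92.5000.

E[X] = 185/2 = 92.5000.


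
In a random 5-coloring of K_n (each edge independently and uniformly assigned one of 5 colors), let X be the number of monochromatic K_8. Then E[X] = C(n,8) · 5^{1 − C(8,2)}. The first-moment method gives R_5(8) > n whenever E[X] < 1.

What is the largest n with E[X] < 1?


We need C(n, 8) · 5^{1 − 28} < 1, i.e. C(n, 8) < 5^{28 − 1} = 7450580596923828125.
Check values of n near the boundary:
  n = 861: C(861, 8) = 7250034996615275865; 7250034996615275865 < 7450580596923828125? YES
  n = 862: C(862, 8) = 7317951015318931845; 7317951015318931845 < 7450580596923828125? YES
  n = 863: C(863, 8) = 7386423071602617757; 7386423071602617757 < 7450580596923828125? YES
  n = 864: C(864, 8) = 7455455062926006708; 7455455062926006708 < 7450580596923828125? NO
  n = 865: C(865, 8) = 7525050909487743060; 7525050909487743060 < 7450580596923828125? NO
The largest n with C(n, 8) < 7450580596923828125 is n = 863 (where E[X] = 7386423071602617757/7450580596923828125 ≈ 0.9914). Hence R_5(8) > 863, i.e. R_5(8) ≥ 864.

Largest n = 863; hence R_5(8) > 863.


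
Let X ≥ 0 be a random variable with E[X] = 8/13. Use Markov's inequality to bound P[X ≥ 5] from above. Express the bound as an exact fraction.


μ = E[X] = 8/13, a = 5.
Markov: P[X ≥ 5] ≤ μ/a = (8/13)/5 = 8/65.
Numerically: ≈ 0.1231.
(Since a = 5 > μ = 0.6154, the bound 8/65 is < 1 and informative.)

P[X ≥ 5] ≤ 8/65 ≈ 0.1231.


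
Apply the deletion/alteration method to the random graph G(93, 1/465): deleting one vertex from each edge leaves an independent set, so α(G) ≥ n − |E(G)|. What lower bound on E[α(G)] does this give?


E[|E(G)|] = C(93, 2)·p = 4278 · (1/465) = 46/5.
E[α(G)] ≥ n − E[|E(G)|] = 93 − 46/5 = 419/5.
Numerically: ≈ 83.800.
(This is only a lower bound; the true E[α(G)] may be larger.)

E[α(G)] ≥ 419/5 ≈ 83.800.


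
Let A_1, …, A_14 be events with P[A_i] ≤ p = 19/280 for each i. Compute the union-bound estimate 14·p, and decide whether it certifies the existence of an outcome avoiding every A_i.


Union bound: P[∪_{i=1}^{14} A_i] ≤ Σ_i P[A_i] ≤ 14·p = 14·(19/280) = 19/20.
Numerically: 19/20 ≈ 0.950000.
Is 19/20 < 1? YES.
Since P[∪ A_i] ≤ 19/20 < 1, the complement has P[∩ A_i^c] ≥ 1 − 19/20 = 1/20 > 0, so some outcome avoids every A_i.

14·p = 19/20 ≈ 0.950000; existence CERTIFIED by the union bound.


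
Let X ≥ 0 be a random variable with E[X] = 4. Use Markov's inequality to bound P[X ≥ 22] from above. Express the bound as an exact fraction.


μ = E[X] = 4, a = 22.
Markov: P[X ≥ 22] ≤ μ/a = (4)/22 = 2/11.
Numerically: ≈ 0.182.
(Since a = 22 > μ = 4.000, the bound 2/11 is < 1 and informative.)

P[X ≥ 22] ≤ 2/11 ≈ 0.182.


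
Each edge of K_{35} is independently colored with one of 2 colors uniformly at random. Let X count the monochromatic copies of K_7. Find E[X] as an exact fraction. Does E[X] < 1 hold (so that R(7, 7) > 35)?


E[X] = C(35, 7) · 2^{1 − 21} = 6724520 · 2^{−20} = 6724520/1048576.
As a reduced fraction: E[X] = 840565/131072 ≈ 6.41300.
Is E[X] < 1? NO.
Since E[X] ≥ 1, the first-moment bound is inconclusive at n = 35; it does NOT by itself certify R(7, 7) > 35.

E[X] = 840565/131072 ≈ 6.41300; E[X] ≥ 1; first-moment method inconclusive here.


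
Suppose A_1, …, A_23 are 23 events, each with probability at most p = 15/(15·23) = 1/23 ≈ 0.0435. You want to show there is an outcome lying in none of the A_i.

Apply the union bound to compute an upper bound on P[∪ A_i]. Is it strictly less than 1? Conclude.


Union bound: P[∪_{i=1}^{23} A_i] ≤ Σ_i P[A_i] ≤ 23·p = 23·(1/23) = 1.
Numerically: 1 ≈ 1.0000.
Is 1 < 1? NO.
Since the bound 1 is ≥ 1, the union bound is uninformative here; it does NOT by itself certify existence.

23·p = 1 ≈ 1.0000; existence NOT certified by the union bound.


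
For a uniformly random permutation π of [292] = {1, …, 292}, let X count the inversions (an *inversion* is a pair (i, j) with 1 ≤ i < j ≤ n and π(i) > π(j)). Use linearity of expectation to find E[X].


Write X = Σ X_I over the C(292, 2) = 42486 pairs i < j, with X_I the indicator of one inversion.
There are 42486 indicators.
For each fixed pair i < j, the values π(i) and π(j) are two distinct elements of {1, …, 292} in uniformly random order; by symmetry P[π(i) > π(j)] = 1/2.
By linearity: E[X] = 42486 · (1/2) = C(292, 2) · (1/2) = 42486/2 = 21243 ≈ 21243.00000.

E[X] = 21243 = 21243.00000.


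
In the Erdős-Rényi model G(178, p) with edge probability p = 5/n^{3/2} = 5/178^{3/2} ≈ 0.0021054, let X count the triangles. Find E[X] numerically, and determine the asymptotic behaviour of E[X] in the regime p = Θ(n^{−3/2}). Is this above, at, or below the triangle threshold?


Number of potential triangles: C(178, 3) = 924176.
Each occurs with probability p³ ≈ (0.0021054)³ ≈ 9.3329729e-09.
By linearity: E[X] = C(178, 3)·p³ ≈ 924176 · 9.3329729e-09 ≈ 0.00863.
Since α = 3/2 > 1, p = c/n^{3/2} = o(1/n) is below the triangle threshold p ~ 1/n. Asymptotically E[X] ~ (c³/6)·n^{3(1−α)} = (5³/6)·n^{-1.5} → 0, so by Markov's inequality G has no triangles w.h.p.

E[X] ≈ 0.00863; in regime p = Θ(1/n^{3/2}) E[X] tends to 0 (below the triangle threshold p ~ 1/n).


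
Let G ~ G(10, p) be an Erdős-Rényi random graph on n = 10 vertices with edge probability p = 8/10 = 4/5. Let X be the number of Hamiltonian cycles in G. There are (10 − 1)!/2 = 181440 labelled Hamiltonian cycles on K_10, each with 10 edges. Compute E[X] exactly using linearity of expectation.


K_10 has (10 − 1)!/2 = 181440 labelled Hamiltonian cycles.
For each such Hamiltonian cycle H, let X_H = 1 if all 10 edges of H are present in G. Then P[X_H = 1] = p^{10} = (4/5)^{10} = 1048576/9765625.
Summing the indicators: E[X] = Σ_H E[X_H] = 181440 · p^{10} = 181440 · 1048576/9765625 = 38050725888/1953125.
Numerically: E[X] ≈ 1.948e+04.

E[X] = 181440 · (4/5)^{10} = 38050725888/1953125 ≈ 1.948e+04.


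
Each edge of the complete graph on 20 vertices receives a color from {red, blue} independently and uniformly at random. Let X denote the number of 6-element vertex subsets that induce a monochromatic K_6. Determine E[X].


Let X = Σ_S X_S over the C(20, 6) = 38760 subsets S of size 6, where X_S = 1 if the K_6 on S is monochromatic.
For a fixed S, the K_6 on S has C(6, 2) = 15 edges. P[all 15 edges red] = (1/2)^15, and likewise for blue, so P[monochromatic] = 2·(1/2)^15 = 2^{1 − 15} = 1/16384.
Summing: E[X] = C(20, 6) · 2^{1 − 15} = 38760 · 1/16384 = 4845/2048.
Numerically: E[X] ≈ 2.3657.

E[X] = C(20,6)·2^(1−C(6,2)) = 4845/2048 ≈ 2.3657.


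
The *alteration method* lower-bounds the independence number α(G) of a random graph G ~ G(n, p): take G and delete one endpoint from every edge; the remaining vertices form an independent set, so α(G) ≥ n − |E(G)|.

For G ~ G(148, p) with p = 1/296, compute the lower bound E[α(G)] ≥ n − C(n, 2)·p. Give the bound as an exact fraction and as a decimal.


E[|E(G)|] = C(148, 2)·p = 10878 · (1/296) = 147/4.
E[α(G)] ≥ n − E[|E(G)|] = 148 − 147/4 = 445/4.
Numerically: ≈ 111.2500.
(This is only a lower bound; the true E[α(G)] may be larger.)

E[α(G)] ≥ 445/4 ≈ 111.2500.


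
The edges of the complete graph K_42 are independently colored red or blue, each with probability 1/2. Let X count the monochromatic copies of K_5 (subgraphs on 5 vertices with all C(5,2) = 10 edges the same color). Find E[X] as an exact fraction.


Let X = Σ_S X_S over the C(42, 5) = 850668 subsets S of size 5, where X_S = 1 if the K_5 on S is monochromatic.
For a fixed S, the K_5 on S has C(5, 2) = 10 edges. P[all 10 edges red] = (1/2)^10, and likewise for blue, so P[monochromatic] = 2·(1/2)^10 = 2^{1 − 10} = 1/512.
By linearity of expectation: E[X] = C(42, 5) · 2^{1 − 10} = 850668 · 1/512 = 212667/128.
Numerically: E[X] ≈ 1661.461.

E[X] = C(42,5)·2^(1−C(5,2)) = 212667/128 ≈ 1661.461.


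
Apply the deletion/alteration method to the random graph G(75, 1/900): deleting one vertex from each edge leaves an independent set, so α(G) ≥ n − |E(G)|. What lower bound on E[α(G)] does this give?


E[|E(G)|] = C(75, 2)·p = 2775 · (1/900) = 37/12.
E[α(G)] ≥ n − E[|E(G)|] = 75 − 37/12 = 863/12.
Numerically: ≈ 71.916667.
(This is only a lower bound; the true E[α(G)] may be larger.)

E[α(G)] ≥ 863/12 ≈ 71.916667.


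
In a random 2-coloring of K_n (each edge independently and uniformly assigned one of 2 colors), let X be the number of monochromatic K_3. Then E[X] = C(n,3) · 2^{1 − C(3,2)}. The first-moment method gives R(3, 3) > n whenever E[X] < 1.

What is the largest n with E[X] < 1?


We need C(n, 3) · 2^{1 − 3} < 1, i.e. C(n, 3) < 2^{3 − 1} = 4.
Check values of n near the boundary:
  n = 3: C(3, 3) = 1; 1 < 4? YES
  n = 4: C(4, 3) = 4; 4 < 4? NO
  n = 5: C(5, 3) = 10; 10 < 4? NO
The largest n with C(n, 3) < 4 is n = 3 (where E[X] = 1/4 ≈ 0.250000). Hence R(3, 3) > 3, i.e. R(3, 3) ≥ 4.

Largest n = 3; hence R(3, 3) > 3.


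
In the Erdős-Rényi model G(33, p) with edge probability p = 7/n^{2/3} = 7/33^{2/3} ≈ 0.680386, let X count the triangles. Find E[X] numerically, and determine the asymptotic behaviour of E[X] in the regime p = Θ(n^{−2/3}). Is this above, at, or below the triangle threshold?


Number of potential triangles: C(33, 3) = 5456.
Each occurs with probability p³ ≈ (0.680386)³ ≈ 3.14967860e-01.
By linearity: E[X] = C(33, 3)·p³ ≈ 5456 · 3.14967860e-01 ≈ 1718.464646.
Since α = 2/3 < 1, p = c/n^{2/3} ≫ 1/n is above the triangle threshold p ~ 1/n. Asymptotically E[X] ~ (c³/6)·n^{3(1−α)} = (7³/6)·n^{1} → ∞; triangles are abundant w.h.p.

E[X] ≈ 1718.464646; in regime p = Θ(1/n^{2/3}) E[X] diverges (above the triangle threshold p ~ 1/n).


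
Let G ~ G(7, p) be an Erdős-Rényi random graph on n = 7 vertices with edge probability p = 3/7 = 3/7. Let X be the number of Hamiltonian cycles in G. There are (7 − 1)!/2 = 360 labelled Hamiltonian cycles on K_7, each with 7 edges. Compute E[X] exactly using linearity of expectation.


K_7 has (7 − 1)!/2 = 360 labelled Hamiltonian cycles.
For each such Hamiltonian cycle H, let X_H = 1 if all 7 edges of H are present in G. Then P[X_H = 1] = p^{7} = (3/7)^{7} = 2187/823543.
By linearity: E[X] = Σ_H E[X_H] = 360 · p^{7} = 360 · 2187/823543 = 787320/823543.
Numerically: E[X] ≈ 0.956.

E[X] = 360 · (3/7)^{7} = 787320/823543 ≈ 0.956.


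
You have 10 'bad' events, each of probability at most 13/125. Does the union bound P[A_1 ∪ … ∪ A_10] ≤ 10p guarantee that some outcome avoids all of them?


Union bound: P[∪_{i=1}^{10} A_i] ≤ Σ_i P[A_i] ≤ 10·p = 10·(13/125) = 26/25.
Numerically: 26/25 ≈ 1.0400000.
Is 26/25 < 1? NO.
Since the bound 26/25 is ≥ 1, the union bound is uninformative here; it does NOT by itself certify existence.

10·p = 26/25 ≈ 1.0400000; existence NOT certified by the union bound.


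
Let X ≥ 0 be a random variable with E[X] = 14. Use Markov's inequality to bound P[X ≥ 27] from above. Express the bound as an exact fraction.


μ = E[X] = 14, a = 27.
Markov: P[X ≥ 27] ≤ μ/a = (14)/27 = 14/27.
Numerically: ≈ 0.5185.
(Since a = 27 > μ = 14.0000, the bound 14/27 is < 1 and informative.)

P[X ≥ 27] ≤ 14/27 ≈ 0.5185.


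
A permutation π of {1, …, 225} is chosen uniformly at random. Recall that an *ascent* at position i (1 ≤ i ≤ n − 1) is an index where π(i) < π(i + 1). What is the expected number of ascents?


Write X = Σ X_I over i = 1, …, 224, with X_I the indicator of one ascent.
There are 224 indicators.
For each fixed i, the pair (π(i), π(i+1)) is a uniformly random ordered pair of distinct values from {1, …, 225}; by symmetry P[π(i) < π(i+1)] = 1/2.
By linearity: E[X] = 224 · (1/2) = (225 − 1) · (1/2) = 112 ≈ 112.00000.

E[X] = 112 = 112.00000.


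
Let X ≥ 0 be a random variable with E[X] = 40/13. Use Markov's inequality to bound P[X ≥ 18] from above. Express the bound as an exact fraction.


μ = E[X] = 40/13, a = 18.
Markov: P[X ≥ 18] ≤ μ/a = (40/13)/18 = 20/117.
Numerically: ≈ 0.1709.
(Since a = 18 > μ = 3.0769, the bound 20/117 is < 1 and informative.)

P[X ≥ 18] ≤ 20/117 ≈ 0.1709.


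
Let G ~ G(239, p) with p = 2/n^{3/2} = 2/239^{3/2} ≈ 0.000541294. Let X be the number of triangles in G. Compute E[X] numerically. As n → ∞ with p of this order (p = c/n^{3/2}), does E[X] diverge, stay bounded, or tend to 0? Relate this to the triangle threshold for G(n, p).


Number of potential triangles: C(239, 3) = 2246839.
Each occurs with probability p³ ≈ (0.000541294)³ ≈ 1.58598630e-10.
By linearity: E[X] = C(239, 3)·p³ ≈ 2246839 · 1.58598630e-10 ≈ 0.000356.
Since α = 3/2 > 1, p = c/n^{3/2} = o(1/n) is below the triangle threshold p ~ 1/n. Asymptotically E[X] ~ (c³/6)·n^{3(1−α)} = (2³/6)·n^{-1.5} → 0, so by Markov's inequality G has no triangles w.h.p.

E[X] ≈ 0.000356; in regime p = Θ(1/n^{3/2}) E[X] tends to 0 (below the triangle threshold p ~ 1/n).


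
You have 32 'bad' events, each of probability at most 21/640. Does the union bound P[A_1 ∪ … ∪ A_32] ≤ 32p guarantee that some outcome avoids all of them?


Union bound: P[∪_{i=1}^{32} A_i] ≤ Σ_i P[A_i] ≤ 32·p = 32·(21/640) = 21/20.
Numerically: 21/20 ≈ 1.05000.
Is 21/20 < 1? NO.
Since the bound 21/20 is ≥ 1, the union bound is uninformative here; it does NOT by itself certify existence.

32·p = 21/20 ≈ 1.05000; existence NOT certified by the union bound.


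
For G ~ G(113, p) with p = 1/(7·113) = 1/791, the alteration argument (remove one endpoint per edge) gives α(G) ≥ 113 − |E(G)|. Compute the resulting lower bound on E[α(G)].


E[|E(G)|] = C(113, 2)·p = 6328 · (1/791) = 8.
E[α(G)] ≥ n − E[|E(G)|] = 113 − 8 = 105.
Numerically: ≈ 105.00000.
(This is only a lower bound; the true E[α(G)] may be larger.)

E[α(G)] ≥ 105 ≈ 105.00000.


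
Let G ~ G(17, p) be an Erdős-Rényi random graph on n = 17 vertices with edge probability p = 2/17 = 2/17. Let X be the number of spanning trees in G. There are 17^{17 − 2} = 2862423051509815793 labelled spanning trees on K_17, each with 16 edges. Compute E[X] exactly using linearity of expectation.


K_17 has 17^{17 − 2} = 2862423051509815793 labelled spanning trees.
For each such spanning tree H, let X_H = 1 if all 16 edges of H are present in G. Then P[X_H = 1] = p^{16} = (2/17)^{16} = 65536/48661191875666868481.
By linearity: E[X] = Σ_H E[X_H] = 2862423051509815793 · p^{16} = 2862423051509815793 · 65536/48661191875666868481 = 65536/17.
Numerically: E[X] ≈ 3855.1.

E[X] = 2862423051509815793 · (2/17)^{16} = 65536/17 ≈ 3855.1.


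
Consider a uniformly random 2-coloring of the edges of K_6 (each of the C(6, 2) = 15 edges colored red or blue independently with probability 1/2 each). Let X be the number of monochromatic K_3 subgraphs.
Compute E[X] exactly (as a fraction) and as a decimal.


Let X = Σ_S X_S over the C(6, 3) = 20 subsets S of size 3, where X_S = 1 if the K_3 on S is monochromatic.
For a fixed S, the K_3 on S has C(3, 2) = 3 edges. P[all 3 edges red] = (1/2)^3, and likewise for blue, so P[monochromatic] = 2·(1/2)^3 = 2^{1 − 3} = 1/4.
By linearity: E[X] = C(6, 3) · 2^{1 − 3} = 20 · 1/4 = 5.
Numerically: E[X] ≈ 5.0000.

E[X] = C(6,3)·2^(1−C(3,2)) = 5 ≈ 5.0000.


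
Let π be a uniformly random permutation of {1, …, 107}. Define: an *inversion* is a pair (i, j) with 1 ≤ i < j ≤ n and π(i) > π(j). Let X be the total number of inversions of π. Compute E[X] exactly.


Write X = Σ X_I over the C(107, 2) = 5671 pairs i < j, with X_I the indicator of one inversion.
There are 5671 indicators.
For each fixed pair i < j, the values π(i) and π(j) are two distinct elements of {1, …, 107} in uniformly random order; by symmetry P[π(i) > π(j)] = 1/2.
By linearity: E[X] = 5671 · (1/2) = C(107, 2) · (1/2) = 5671/2 = 5671/2 ≈ 2835.500.

E[X] = 5671/2 = 2835.500.


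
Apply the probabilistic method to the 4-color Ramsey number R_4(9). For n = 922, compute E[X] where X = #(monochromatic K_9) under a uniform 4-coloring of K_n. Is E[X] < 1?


E[X] = C(922, 9) · 4^{1 − 36} = 1275867683890227543270 · 4^{−35} = 1275867683890227543270/1180591620717411303424.
As a reduced fraction: E[X] = 637933841945113771635/590295810358705651712 ≈ 1.0807020.
Is E[X] < 1? NO.
Since E[X] ≥ 1, the first-moment bound is inconclusive at n = 922; it does NOT by itself certify R_4(9) > 922.

E[X] = 637933841945113771635/590295810358705651712 ≈ 1.0807020; E[X] ≥ 1; first-moment method inconclusive here.


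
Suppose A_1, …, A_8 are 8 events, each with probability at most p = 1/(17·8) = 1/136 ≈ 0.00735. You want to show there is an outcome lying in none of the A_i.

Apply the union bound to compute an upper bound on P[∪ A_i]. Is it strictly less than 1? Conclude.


Union bound: P[∪_{i=1}^{8} A_i] ≤ Σ_i P[A_i] ≤ 8·p = 8·(1/136) = 1/17.
Numerically: 1/17 ≈ 0.05882.
Is 1/17 < 1? YES.
Since P[∪ A_i] ≤ 1/17 < 1, the complement has P[∩ A_i^c] ≥ 1 − 1/17 = 16/17 > 0, so some outcome avoids every A_i.

8·p = 1/17 ≈ 0.05882; existence CERTIFIED by the union bound.


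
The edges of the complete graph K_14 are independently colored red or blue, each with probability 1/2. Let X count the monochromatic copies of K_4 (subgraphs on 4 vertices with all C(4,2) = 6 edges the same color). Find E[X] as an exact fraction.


Let X = Σ_S X_S over the C(14, 4) = 1001 subsets S of size 4, where X_S = 1 if the K_4 on S is monochromatic.
For a fixed S, the K_4 on S has C(4, 2) = 6 edges. P[all 6 edges red] = (1/2)^6, and likewise for blue, so P[monochromatic] = 2·(1/2)^6 = 2^{1 − 6} = 1/32.
By linearity of expectation: E[X] = C(14, 4) · 2^{1 − 6} = 1001 · 1/32 = 1001/32.
Numerically: E[X] ≈ 31.281250.

E[X] = C(14,4)·2^(1−C(4,2)) = 1001/32 ≈ 31.281250.


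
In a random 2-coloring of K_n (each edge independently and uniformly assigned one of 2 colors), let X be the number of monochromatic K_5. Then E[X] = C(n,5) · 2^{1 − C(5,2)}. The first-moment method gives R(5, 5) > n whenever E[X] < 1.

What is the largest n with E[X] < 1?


We need C(n, 5) · 2^{1 − 10} < 1, i.e. C(n, 5) < 2^{10 − 1} = 512.
Check values of n near the boundary:
  n = 9: C(9, 5) = 126; 126 < 512? YES
  n = 10: C(10, 5) = 252; 252 < 512? YES
  n = 11: C(11, 5) = 462; 462 < 512? YES
  n = 12: C(12, 5) = 792; 792 < 512? NO
  n = 13: C(13, 5) = 1287; 1287 < 512? NO
  n = 14: C(14, 5) = 2002; 2002 < 512? NO
The largest n with C(n, 5) < 512 is n = 11 (where E[X] = 231/256 ≈ 0.9023438). Hence R(5, 5) > 11, i.e. R(5, 5) ≥ 12.

Largest n = 11; hence R(5, 5) > 11.


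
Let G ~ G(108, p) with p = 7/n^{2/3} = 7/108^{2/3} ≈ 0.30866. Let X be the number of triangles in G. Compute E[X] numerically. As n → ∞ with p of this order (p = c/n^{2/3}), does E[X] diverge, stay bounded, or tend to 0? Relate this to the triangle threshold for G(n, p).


Number of potential triangles: C(108, 3) = 204156.
Each occurs with probability p³ ≈ (0.30866)³ ≈ 2.9406722e-02.
By linearity: E[X] = C(108, 3)·p³ ≈ 204156 · 2.9406722e-02 ≈ 6003.55864.
Since α = 2/3 < 1, p = c/n^{2/3} ≫ 1/n is above the triangle threshold p ~ 1/n. Asymptotically E[X] ~ (c³/6)·n^{3(1−α)} = (7³/6)·n^{1} → ∞; triangles are abundant w.h.p.

E[X] ≈ 6003.55864; in regime p = Θ(1/n^{2/3}) E[X] diverges (above the triangle threshold p ~ 1/n).


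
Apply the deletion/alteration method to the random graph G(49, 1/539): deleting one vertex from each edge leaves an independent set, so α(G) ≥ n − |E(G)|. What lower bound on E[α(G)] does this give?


E[|E(G)|] = C(49, 2)·p = 1176 · (1/539) = 24/11.
E[α(G)] ≥ n − E[|E(G)|] = 49 − 24/11 = 515/11.
Numerically: ≈ 46.8182.
(This is only a lower bound; the true E[α(G)] may be larger.)

E[α(G)] ≥ 515/11 ≈ 46.8182.


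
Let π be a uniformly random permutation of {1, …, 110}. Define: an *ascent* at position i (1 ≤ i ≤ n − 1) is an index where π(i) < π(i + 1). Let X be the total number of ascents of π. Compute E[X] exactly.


Write X = Σ X_I over i = 1, …, 109, with X_I the indicator of one ascent.
There are 109 indicators.
For each fixed i, the pair (π(i), π(i+1)) is a uniformly random ordered pair of distinct values from {1, …, 110}; by symmetry P[π(i) < π(i+1)] = 1/2.
By linearity: E[X] = 109 · (1/2) = (110 − 1) · (1/2) = 109/2 ≈ 54.5000.

E[X] = 109/2 = 54.5000.


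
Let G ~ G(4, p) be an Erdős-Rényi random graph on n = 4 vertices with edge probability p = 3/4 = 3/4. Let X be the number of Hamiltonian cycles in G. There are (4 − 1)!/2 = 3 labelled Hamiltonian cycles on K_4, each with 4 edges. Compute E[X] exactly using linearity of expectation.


K_4 has (4 − 1)!/2 = 3 labelled Hamiltonian cycles.
For each such Hamiltonian cycle H, let X_H = 1 if all 4 edges of H are present in G. Then P[X_H = 1] = p^{4} = (3/4)^{4} = 81/256.
By linearity of expectation: E[X] = Σ_H E[X_H] = 3 · p^{4} = 3 · 81/256 = 243/256.
Numerically: E[X] ≈ 0.949219.

E[X] = 3 · (3/4)^{4} = 243/256 ≈ 0.949219.


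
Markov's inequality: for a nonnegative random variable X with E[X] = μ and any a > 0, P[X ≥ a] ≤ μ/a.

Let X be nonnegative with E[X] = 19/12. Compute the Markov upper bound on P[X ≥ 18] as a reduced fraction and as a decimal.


μ = E[X] = 19/12, a = 18.
Markov: P[X ≥ 18] ≤ μ/a = (19/12)/18 = 19/216.
Numerically: ≈ 0.087963.
(Since a = 18 > μ = 1.583333, the bound 19/216 is < 1 and informative.)

P[X ≥ 18] ≤ 19/216 ≈ 0.087963.


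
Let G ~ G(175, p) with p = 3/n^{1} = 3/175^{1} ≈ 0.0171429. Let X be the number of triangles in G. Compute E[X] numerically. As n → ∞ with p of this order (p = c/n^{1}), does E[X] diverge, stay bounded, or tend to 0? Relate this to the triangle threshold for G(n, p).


Number of potential triangles: C(175, 3) = 877975.
Each occurs with probability p³ ≈ (0.0171429)³ ≈ 5.03790087e-06.
By linearity: E[X] = C(175, 3)·p³ ≈ 877975 · 5.03790087e-06 ≈ 4.423151.
Here α = 1, so p = 3/n is exactly at the triangle threshold p ~ 1/n. Asymptotically E[X] → c³/6 = 3³/6 = 9/2 ≈ 4.500000, a bounded constant. In this regime the triangle count is asymptotically Poisson(c³/6).

E[X] ≈ 4.423151; in regime p = Θ(1/n^{1}) E[X] stays bounded (at the triangle threshold p ~ 1/n).


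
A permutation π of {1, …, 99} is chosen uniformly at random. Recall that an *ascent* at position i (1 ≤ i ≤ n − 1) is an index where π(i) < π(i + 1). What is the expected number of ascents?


Write X = Σ X_I over i = 1, …, 98, with X_I the indicator of one ascent.
There are 98 indicators.
For each fixed i, the pair (π(i), π(i+1)) is a uniformly random ordered pair of distinct values from {1, …, 99}; by symmetry P[π(i) < π(i+1)] = 1/2.
By linearity: E[X] = 98 · (1/2) = (99 − 1) · (1/2) = 49 ≈ 49.000.

E[X] = 49 = 49.000.


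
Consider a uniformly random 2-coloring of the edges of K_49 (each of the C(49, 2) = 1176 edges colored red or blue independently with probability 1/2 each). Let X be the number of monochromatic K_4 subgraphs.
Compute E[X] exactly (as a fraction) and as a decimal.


Let X = Σ_S X_S over the C(49, 4) = 211876 subsets S of size 4, where X_S = 1 if the K_4 on S is monochromatic.
For a fixed S, the K_4 on S has C(4, 2) = 6 edges. P[all 6 edges red] = (1/2)^6, and likewise for blue, so P[monochromatic] = 2·(1/2)^6 = 2^{1 − 6} = 1/32.
Summing: E[X] = C(49, 4) · 2^{1 − 6} = 211876 · 1/32 = 52969/8.
Numerically: E[X] ≈ 6621.1250.

E[X] = C(49,4)·2^(1−C(4,2)) = 52969/8 ≈ 6621.1250.


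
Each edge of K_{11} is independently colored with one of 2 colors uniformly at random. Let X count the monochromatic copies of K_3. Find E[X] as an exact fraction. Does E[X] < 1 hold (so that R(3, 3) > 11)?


E[X] = C(11, 3) · 2^{1 − 3} = 165 · 2^{−2} = 165/4.
As a reduced fraction: E[X] = 165/4 ≈ 41.2500.
Is E[X] < 1? NO.
Since E[X] ≥ 1, the first-moment bound is inconclusive at n = 11; it does NOT by itself certify R(3, 3) > 11.

E[X] = 165/4 ≈ 41.2500; E[X] ≥ 1; first-moment method inconclusive here.


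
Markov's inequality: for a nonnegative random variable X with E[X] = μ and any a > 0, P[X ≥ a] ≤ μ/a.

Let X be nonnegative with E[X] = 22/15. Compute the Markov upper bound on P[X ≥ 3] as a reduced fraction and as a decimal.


μ = E[X] = 22/15, a = 3.
Markov: P[X ≥ 3] ≤ μ/a = (22/15)/3 = 22/45.
Numerically: ≈ 0.489.
(Since a = 3 > μ = 1.467, the bound 22/45 is < 1 and informative.)

P[X ≥ 3] ≤ 22/45 ≈ 0.489.


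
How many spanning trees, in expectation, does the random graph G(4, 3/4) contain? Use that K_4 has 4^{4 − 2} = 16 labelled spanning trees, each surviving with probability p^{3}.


K_4 has 4^{4 − 2} = 16 labelled spanning trees.
For each such spanning tree H, let X_H = 1 if all 3 edges of H are present in G. Then P[X_H = 1] = p^{3} = (3/4)^{3} = 27/64.
By linearity of expectation: E[X] = Σ_H E[X_H] = 16 · p^{3} = 16 · 27/64 = 27/4.
Numerically: E[X] ≈ 6.75.

E[X] = 16 · (3/4)^{3} = 27/4 ≈ 6.75.


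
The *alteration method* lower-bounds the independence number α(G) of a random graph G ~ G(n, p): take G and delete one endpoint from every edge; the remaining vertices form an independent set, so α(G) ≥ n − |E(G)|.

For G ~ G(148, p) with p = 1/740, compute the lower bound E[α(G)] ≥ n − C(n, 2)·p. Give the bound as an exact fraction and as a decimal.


E[|E(G)|] = C(148, 2)·p = 10878 · (1/740) = 147/10.
E[α(G)] ≥ n − E[|E(G)|] = 148 − 147/10 = 1333/10.
Numerically: ≈ 133.30000.
(This is only a lower bound; the true E[α(G)] may be larger.)

E[α(G)] ≥ 1333/10 ≈ 133.30000.


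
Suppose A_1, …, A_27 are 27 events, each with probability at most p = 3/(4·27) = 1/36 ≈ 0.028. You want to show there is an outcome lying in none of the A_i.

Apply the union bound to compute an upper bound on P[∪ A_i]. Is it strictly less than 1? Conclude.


Union bound: P[∪_{i=1}^{27} A_i] ≤ Σ_i P[A_i] ≤ 27·p = 27·(1/36) = 3/4.
Numerically: 3/4 ≈ 0.750.
Is 3/4 < 1? YES.
Since P[∪ A_i] ≤ 3/4 < 1, the complement has P[∩ A_i^c] ≥ 1 − 3/4 = 1/4 > 0, so some outcome avoids every A_i.

27·p = 3/4 ≈ 0.750; existence CERTIFIED by the union bound.


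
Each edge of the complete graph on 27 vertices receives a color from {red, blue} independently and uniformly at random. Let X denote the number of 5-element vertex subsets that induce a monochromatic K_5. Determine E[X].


Let X = Σ_S X_S over the C(27, 5) = 80730 subsets S of size 5, where X_S = 1 if the K_5 on S is monochromatic.
For a fixed S, the K_5 on S has C(5, 2) = 10 edges. P[all 10 edges red] = (1/2)^10, and likewise for blue, so P[monochromatic] = 2·(1/2)^10 = 2^{1 − 10} = 1/512.
By linearity of expectation: E[X] = C(27, 5) · 2^{1 − 10} = 80730 · 1/512 = 40365/256.
Numerically: E[X] ≈ 157.67578.

E[X] = C(27,5)·2^(1−C(5,2)) = 40365/256 ≈ 157.67578.


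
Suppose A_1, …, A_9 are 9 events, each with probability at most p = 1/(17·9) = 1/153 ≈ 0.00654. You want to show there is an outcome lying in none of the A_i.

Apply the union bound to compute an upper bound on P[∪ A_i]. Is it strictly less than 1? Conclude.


Union bound: P[∪_{i=1}^{9} A_i] ≤ Σ_i P[A_i] ≤ 9·p = 9·(1/153) = 1/17.
Numerically: 1/17 ≈ 0.05882.
Is 1/17 < 1? YES.
Since P[∪ A_i] ≤ 1/17 < 1, the complement has P[∩ A_i^c] ≥ 1 − 1/17 = 16/17 > 0, so some outcome avoids every A_i.

9·p = 1/17 ≈ 0.05882; existence CERTIFIED by the union bound.


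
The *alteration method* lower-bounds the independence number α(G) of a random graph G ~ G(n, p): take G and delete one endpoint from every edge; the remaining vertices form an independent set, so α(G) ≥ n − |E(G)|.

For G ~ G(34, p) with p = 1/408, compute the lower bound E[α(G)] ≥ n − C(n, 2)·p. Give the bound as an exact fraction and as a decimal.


E[|E(G)|] = C(34, 2)·p = 561 · (1/408) = 11/8.
E[α(G)] ≥ n − E[|E(G)|] = 34 − 11/8 = 261/8.
Numerically: ≈ 32.625.
(This is only a lower bound; the true E[α(G)] may be larger.)

E[α(G)] ≥ 261/8 ≈ 32.625.
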